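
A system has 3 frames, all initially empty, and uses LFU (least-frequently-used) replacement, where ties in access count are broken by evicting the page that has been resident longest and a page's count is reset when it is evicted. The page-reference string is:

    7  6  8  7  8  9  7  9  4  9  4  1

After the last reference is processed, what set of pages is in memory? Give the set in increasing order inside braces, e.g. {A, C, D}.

{1, 7, 9}

7 -> miss, frames [7]
6 -> miss, frames [7, 6]
8 -> miss, frames [7, 6, 8]
7 -> hit
8 -> hit
9 -> miss, evict 6, frames [7, 8, 9]
7 -> hit
9 -> hit
4 -> miss, evict 8, frames [7, 9, 4]
9 -> hit
4 -> hit
1 -> miss, evict 4, frames [7, 9, 1]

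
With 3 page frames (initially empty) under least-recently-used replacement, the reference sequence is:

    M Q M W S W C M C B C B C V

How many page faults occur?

8

M: miss, frames [M]
Q: miss, frames [M, Q]
M: hit
W: miss, frames [Q, M, W]
S: miss, evict Q, frames [M, W, S]
W: hit
C: miss, evict M, frames [S, W, C]
M: miss, evict S, frames [W, C, M]
C: hit
B: miss, evict W, frames [M, C, B]
C: hit
B: hit
C: hit
V: miss, evict M, frames [B, C, V]
Page faults: 8.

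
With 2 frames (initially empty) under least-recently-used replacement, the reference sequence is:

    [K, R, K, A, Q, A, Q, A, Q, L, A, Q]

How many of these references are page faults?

7

K: fault, frames (K)
R: fault, frames (K R)
K: hit
A: fault, evict R, frames (K A)
Q: fault, evict K, frames (A Q)
A: hit
Q: hit
A: hit
Q: hit
L: fault, evict A, frames (Q L)
A: fault, evict Q, frames (L A)
Q: fault, evict L, frames (A Q)
Page faults: 7.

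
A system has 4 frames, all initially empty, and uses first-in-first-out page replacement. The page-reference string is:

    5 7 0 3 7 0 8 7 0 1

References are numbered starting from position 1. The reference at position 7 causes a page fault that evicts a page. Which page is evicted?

5

pos 1: 5 → fault, frames {5}
pos 2: 7 → fault, frames {5,7}
pos 3: 0 → fault, frames {5,7,0}
pos 4: 3 → fault, frames {5,7,0,3}
pos 5: 7 → hit
pos 6: 0 → hit
pos 7: 8 → fault, evict 5, frames {7,0,3,8}
At position 7, page 5 is evicted.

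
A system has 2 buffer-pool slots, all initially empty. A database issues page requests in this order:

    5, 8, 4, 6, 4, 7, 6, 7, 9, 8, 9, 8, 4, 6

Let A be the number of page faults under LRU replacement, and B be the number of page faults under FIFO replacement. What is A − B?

1

Under LRU: F F F F . F F . F F . . F F → 10 faults.
Under FIFO: F F F F . F . . F F . . F F → 9 faults.
A − B = 10 − 9 = 1.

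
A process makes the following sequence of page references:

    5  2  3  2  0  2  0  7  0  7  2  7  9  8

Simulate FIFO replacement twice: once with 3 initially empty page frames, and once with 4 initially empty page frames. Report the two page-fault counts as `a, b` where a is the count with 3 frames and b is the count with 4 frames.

8, 7

3 frames: F F F . F . . F . . F . F F → 8 faults.
4 frames: F F F . F . . F . . . . F F → 7 faults.
7 < 8: adding a frame reduced faults, as is typical.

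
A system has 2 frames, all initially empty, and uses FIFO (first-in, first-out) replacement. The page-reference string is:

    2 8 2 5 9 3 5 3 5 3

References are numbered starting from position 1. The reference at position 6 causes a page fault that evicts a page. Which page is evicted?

5

pos 1: 2: miss, frames {2}
pos 2: 8: miss, frames {2,8}
pos 3: 2: hit
pos 4: 5: miss, evict 2, frames {8,5}
pos 5: 9: miss, evict 8, frames {5,9}
pos 6: 3: miss, evict 5, frames {9,3}
At position 6, page 5 is evicted.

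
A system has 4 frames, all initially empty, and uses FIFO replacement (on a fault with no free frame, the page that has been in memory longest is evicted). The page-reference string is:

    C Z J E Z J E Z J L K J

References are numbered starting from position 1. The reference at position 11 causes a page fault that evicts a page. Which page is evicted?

Z

pos 1: C -> miss, frames (C)
pos 2: Z -> miss, frames (C Z)
pos 3: J -> miss, frames (C Z J)
pos 4: E -> miss, frames (C Z J E)
pos 5: Z -> hit
pos 6: J -> hit
pos 7: E -> hit
pos 8: Z -> hit
pos 9: J -> hit
pos 10: L -> miss, evict C, frames (Z J E L)
pos 11: K -> miss, evict Z, frames (J E L K)
At position 11, page Z is evicted.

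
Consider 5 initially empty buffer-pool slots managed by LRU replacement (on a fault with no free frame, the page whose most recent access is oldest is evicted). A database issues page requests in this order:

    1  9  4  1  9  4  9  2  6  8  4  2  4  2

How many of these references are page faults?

6

1 → miss, frames {1}
9 → miss, frames {1,9}
4 → miss, frames {1,9,4}
1 → hit
9 → hit
4 → hit
9 → hit
2 → miss, frames {1,4,9,2}
6 → miss, frames {1,4,9,2,6}
8 → miss, evict 1, frames {4,9,2,6,8}
4 → hit
2 → hit
4 → hit
2 → hit
Page faults: 6.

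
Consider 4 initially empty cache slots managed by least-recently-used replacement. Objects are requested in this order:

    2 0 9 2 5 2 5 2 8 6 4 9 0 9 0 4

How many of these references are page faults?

2 → fault, frames (2)
0 → fault, frames (2 0)
9 → fault, frames (2 0 9)
2 → hit
5 → fault, frames (0 9 2 5)
2 → hit
5 → hit
2 → hit
8 → fault, evict 0, frames (9 5 2 8)
6 → fault, evict 9, frames (5 2 8 6)
4 → fault, evict 5, frames (2 8 6 4)
9 → fault, evict 2, frames (8 6 4 9)
0 → fault, evict 8, frames (6 4 9 0)
9 → hit
0 → hit
4 → hit
Page faults: 9.

9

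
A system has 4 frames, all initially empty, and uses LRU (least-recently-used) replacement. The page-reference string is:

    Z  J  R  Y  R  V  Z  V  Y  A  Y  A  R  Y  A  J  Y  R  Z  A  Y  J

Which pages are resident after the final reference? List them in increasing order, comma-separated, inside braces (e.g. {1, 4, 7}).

Z → miss, frames {Z}
J → miss, frames {Z,J}
R → miss, frames {Z,J,R}
Y → miss, frames {Z,J,R,Y}
R → hit
V → miss, evict Z, frames {J,Y,R,V}
Z → miss, evict J, frames {Y,R,V,Z}
V → hit
Y → hit
A → miss, evict R, frames {Z,V,Y,A}
Y → hit
A → hit
R → miss, evict Z, frames {V,Y,A,R}
Y → hit
A → hit
J → miss, evict V, frames {R,Y,A,J}
Y → hit
R → hit
Z → miss, evict A, frames {J,Y,R,Z}
A → miss, evict J, frames {Y,R,Z,A}
Y → hit
J → miss, evict R, frames {Z,A,Y,J}

{A, J, Y, Z}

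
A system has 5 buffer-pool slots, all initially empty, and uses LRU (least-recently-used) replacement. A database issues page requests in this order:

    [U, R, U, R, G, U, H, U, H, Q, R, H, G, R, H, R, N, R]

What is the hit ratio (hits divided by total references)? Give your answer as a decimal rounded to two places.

U -> miss, frames (U)
R -> miss, frames (U R)
U -> hit
R -> hit
G -> miss, frames (U R G)
U -> hit
H -> miss, frames (R G U H)
U -> hit
H -> hit
Q -> miss, frames (R G U H Q)
R -> hit
H -> hit
G -> hit
R -> hit
H -> hit
R -> hit
N -> miss, evict U, frames (Q G H R N)
R -> hit
Hits: 12 of 18 references → 12/18 = 0.6667.

0.67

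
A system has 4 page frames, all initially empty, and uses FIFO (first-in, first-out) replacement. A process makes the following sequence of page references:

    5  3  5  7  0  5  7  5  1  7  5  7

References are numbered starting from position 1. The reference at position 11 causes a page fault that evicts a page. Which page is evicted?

3

pos 1: 5 → miss, frames [5]
pos 2: 3 → miss, frames [5, 3]
pos 3: 5 → hit
pos 4: 7 → miss, frames [5, 3, 7]
pos 5: 0 → miss, frames [5, 3, 7, 0]
pos 6: 5 → hit
pos 7: 7 → hit
pos 8: 5 → hit
pos 9: 1 → miss, evict 5, frames [3, 7, 0, 1]
pos 10: 7 → hit
pos 11: 5 → miss, evict 3, frames [7, 0, 1, 5]
At position 11, page 3 is evicted.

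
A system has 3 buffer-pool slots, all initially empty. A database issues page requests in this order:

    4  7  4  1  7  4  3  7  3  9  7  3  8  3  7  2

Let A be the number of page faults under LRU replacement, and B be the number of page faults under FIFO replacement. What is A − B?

Under LRU: F F . F . . F . . F . . F . . F → 7 faults.
Under FIFO: F F . F . . F . . F F . F F . F → 9 faults.
A − B = 7 − 9 = -2.

-2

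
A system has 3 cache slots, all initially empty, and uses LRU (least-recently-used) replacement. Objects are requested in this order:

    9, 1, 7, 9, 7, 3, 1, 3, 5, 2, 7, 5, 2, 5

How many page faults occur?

9: fault, frames [9]
1: fault, frames [9, 1]
7: fault, frames [9, 1, 7]
9: hit
7: hit
3: fault, evict 1, frames [9, 7, 3]
1: fault, evict 9, frames [7, 3, 1]
3: hit
5: fault, evict 7, frames [1, 3, 5]
2: fault, evict 1, frames [3, 5, 2]
7: fault, evict 3, frames [5, 2, 7]
5: hit
2: hit
5: hit
Page faults: 8.

8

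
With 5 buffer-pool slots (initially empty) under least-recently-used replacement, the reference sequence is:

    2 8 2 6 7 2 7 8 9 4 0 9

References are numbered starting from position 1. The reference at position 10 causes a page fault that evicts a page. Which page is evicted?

pos 1: 2 -> fault, frames [2]
pos 2: 8 -> fault, frames [2, 8]
pos 3: 2 -> hit
pos 4: 6 -> fault, frames [8, 2, 6]
pos 5: 7 -> fault, frames [8, 2, 6, 7]
pos 6: 2 -> hit
pos 7: 7 -> hit
pos 8: 8 -> hit
pos 9: 9 -> fault, frames [6, 2, 7, 8, 9]
pos 10: 4 -> fault, evict 6, frames [2, 7, 8, 9, 4]
At position 10, page 6 is evicted.

6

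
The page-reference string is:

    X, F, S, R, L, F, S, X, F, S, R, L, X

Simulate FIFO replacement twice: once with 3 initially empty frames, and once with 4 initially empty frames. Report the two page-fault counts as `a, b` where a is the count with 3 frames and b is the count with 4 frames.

3 frames: F F F F F F F F . . F F . → 10 faults.
4 frames: F F F F F . . F F F F F F → 11 faults.
11 > 10: adding a frame increased faults — Belady's anomaly.

10, 11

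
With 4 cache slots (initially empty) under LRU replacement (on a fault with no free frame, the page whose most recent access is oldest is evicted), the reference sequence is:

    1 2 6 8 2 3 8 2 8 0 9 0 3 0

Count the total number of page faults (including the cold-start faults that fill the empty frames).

1 -> miss, frames {1}
2 -> miss, frames {1,2}
6 -> miss, frames {1,2,6}
8 -> miss, frames {1,2,6,8}
2 -> hit
3 -> miss, evict 1, frames {6,8,2,3}
8 -> hit
2 -> hit
8 -> hit
0 -> miss, evict 6, frames {3,2,8,0}
9 -> miss, evict 3, frames {2,8,0,9}
0 -> hit
3 -> miss, evict 2, frames {8,9,0,3}
0 -> hit
Page faults: 8.

8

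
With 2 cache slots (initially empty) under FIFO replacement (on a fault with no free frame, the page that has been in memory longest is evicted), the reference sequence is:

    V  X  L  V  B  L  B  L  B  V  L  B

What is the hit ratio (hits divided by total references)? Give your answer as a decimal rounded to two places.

0.33

V → fault, frames [V]
X → fault, frames [V, X]
L → fault, evict V, frames [X, L]
V → fault, evict X, frames [L, V]
B → fault, evict L, frames [V, B]
L → fault, evict V, frames [B, L]
B → hit
L → hit
B → hit
V → fault, evict B, frames [L, V]
L → hit
B → fault, evict L, frames [V, B]
Hits: 4 of 12 references → 4/12 = 0.3333.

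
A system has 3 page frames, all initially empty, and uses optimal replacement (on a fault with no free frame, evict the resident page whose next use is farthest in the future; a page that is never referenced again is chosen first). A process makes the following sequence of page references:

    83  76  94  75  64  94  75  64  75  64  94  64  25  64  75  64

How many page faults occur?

83: fault, frames {83}
76: fault, frames {83,76}
94: fault, frames {83,76,94}
75: fault, evict 76, frames {83,94,75}
64: fault, evict 83, frames {94,75,64}
94: hit
75: hit
64: hit
75: hit
64: hit
94: hit
64: hit
25: fault, evict 94, frames {75,64,25}
64: hit
75: hit
64: hit
Page faults: 6.

6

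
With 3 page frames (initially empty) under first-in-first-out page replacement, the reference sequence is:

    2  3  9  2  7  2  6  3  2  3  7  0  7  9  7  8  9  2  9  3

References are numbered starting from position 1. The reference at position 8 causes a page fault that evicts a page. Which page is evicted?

pos 1: 2 → fault, frames [2]
pos 2: 3 → fault, frames [2, 3]
pos 3: 9 → fault, frames [2, 3, 9]
pos 4: 2 → hit
pos 5: 7 → fault, evict 2, frames [3, 9, 7]
pos 6: 2 → fault, evict 3, frames [9, 7, 2]
pos 7: 6 → fault, evict 9, frames [7, 2, 6]
pos 8: 3 → fault, evict 7, frames [2, 6, 3]
At position 8, page 7 is evicted.

7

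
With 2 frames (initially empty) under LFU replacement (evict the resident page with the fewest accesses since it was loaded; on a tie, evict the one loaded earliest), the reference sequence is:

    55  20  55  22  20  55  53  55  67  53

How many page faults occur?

7

55 -> miss, frames {55}
20 -> miss, frames {55,20}
55 -> hit
22 -> miss, evict 20, frames {55,22}
20 -> miss, evict 22, frames {55,20}
55 -> hit
53 -> miss, evict 20, frames {55,53}
55 -> hit
67 -> miss, evict 53, frames {55,67}
53 -> miss, evict 67, frames {55,53}
Page faults: 7.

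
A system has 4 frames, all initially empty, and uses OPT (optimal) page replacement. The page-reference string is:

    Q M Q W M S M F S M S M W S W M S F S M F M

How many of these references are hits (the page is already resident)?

Q -> fault, frames (Q)
M -> fault, frames (Q M)
Q -> hit
W -> fault, frames (Q M W)
M -> hit
S -> fault, frames (Q M W S)
M -> hit
F -> fault, evict Q, frames (M W S F)
S -> hit
M -> hit
S -> hit
M -> hit
W -> hit
S -> hit
W -> hit
M -> hit
S -> hit
F -> hit
S -> hit
M -> hit
F -> hit
M -> hit
Hits: 17.

17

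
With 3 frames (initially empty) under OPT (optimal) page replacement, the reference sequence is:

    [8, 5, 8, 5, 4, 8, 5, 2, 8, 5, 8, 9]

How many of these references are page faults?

5

8: fault, frames (8)
5: fault, frames (8 5)
8: hit
5: hit
4: fault, frames (8 5 4)
8: hit
5: hit
2: fault, evict 4, frames (8 5 2)
8: hit
5: hit
8: hit
9: fault, evict 2, frames (8 5 9)
Page faults: 5.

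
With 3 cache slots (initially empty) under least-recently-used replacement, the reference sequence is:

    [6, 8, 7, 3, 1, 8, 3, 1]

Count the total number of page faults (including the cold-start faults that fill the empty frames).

6

6 -> fault, frames (6)
8 -> fault, frames (6 8)
7 -> fault, frames (6 8 7)
3 -> fault, evict 6, frames (8 7 3)
1 -> fault, evict 8, frames (7 3 1)
8 -> fault, evict 7, frames (3 1 8)
3 -> hit
1 -> hit
Page faults: 6.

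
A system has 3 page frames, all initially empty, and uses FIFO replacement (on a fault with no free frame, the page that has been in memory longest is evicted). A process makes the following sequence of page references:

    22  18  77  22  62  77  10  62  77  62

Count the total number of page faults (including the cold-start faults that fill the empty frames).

22 → fault, frames {22}
18 → fault, frames {22,18}
77 → fault, frames {22,18,77}
22 → hit
62 → fault, evict 22, frames {18,77,62}
77 → hit
10 → fault, evict 18, frames {77,62,10}
62 → hit
77 → hit
62 → hit
Page faults: 5.

5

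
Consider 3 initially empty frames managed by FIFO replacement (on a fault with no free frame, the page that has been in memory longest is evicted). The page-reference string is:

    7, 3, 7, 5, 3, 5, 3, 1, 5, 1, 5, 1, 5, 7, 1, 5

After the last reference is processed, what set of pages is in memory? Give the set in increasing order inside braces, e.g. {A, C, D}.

{1, 5, 7}

7: fault, frames (7)
3: fault, frames (7 3)
7: hit
5: fault, frames (7 3 5)
3: hit
5: hit
3: hit
1: fault, evict 7, frames (3 5 1)
5: hit
1: hit
5: hit
1: hit
5: hit
7: fault, evict 3, frames (5 1 7)
1: hit
5: hit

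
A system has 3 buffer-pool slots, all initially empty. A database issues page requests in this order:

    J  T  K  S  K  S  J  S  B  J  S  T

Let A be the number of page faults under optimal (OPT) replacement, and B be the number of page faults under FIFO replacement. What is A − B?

Under OPT: F F F F . . . . F . . F → 6 faults.
Under FIFO: F F F F . . F . F . . F → 7 faults.
A − B = 6 − 7 = -1.

-1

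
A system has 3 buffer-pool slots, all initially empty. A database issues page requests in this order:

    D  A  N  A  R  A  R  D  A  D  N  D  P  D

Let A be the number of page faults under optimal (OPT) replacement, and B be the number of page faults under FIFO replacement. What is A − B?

-3

Under OPT: F F F . F . . . . . F . F . → 6 faults.
Under FIFO: F F F . F . . F F . F . F F → 9 faults.
A − B = 6 − 9 = -3.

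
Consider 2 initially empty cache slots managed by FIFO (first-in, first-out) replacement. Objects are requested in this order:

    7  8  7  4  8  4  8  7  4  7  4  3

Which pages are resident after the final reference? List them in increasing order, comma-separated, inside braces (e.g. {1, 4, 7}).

{3, 7}

7 → fault, frames (7)
8 → fault, frames (7 8)
7 → hit
4 → fault, evict 7, frames (8 4)
8 → hit
4 → hit
8 → hit
7 → fault, evict 8, frames (4 7)
4 → hit
7 → hit
4 → hit
3 → fault, evict 4, frames (7 3)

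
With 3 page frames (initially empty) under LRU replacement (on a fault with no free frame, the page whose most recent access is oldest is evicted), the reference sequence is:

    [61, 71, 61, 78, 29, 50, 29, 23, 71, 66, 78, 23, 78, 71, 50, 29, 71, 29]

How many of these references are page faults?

61 -> miss, frames {61}
71 -> miss, frames {61,71}
61 -> hit
78 -> miss, frames {71,61,78}
29 -> miss, evict 71, frames {61,78,29}
50 -> miss, evict 61, frames {78,29,50}
29 -> hit
23 -> miss, evict 78, frames {50,29,23}
71 -> miss, evict 50, frames {29,23,71}
66 -> miss, evict 29, frames {23,71,66}
78 -> miss, evict 23, frames {71,66,78}
23 -> miss, evict 71, frames {66,78,23}
78 -> hit
71 -> miss, evict 66, frames {23,78,71}
50 -> miss, evict 23, frames {78,71,50}
29 -> miss, evict 78, frames {71,50,29}
71 -> hit
29 -> hit
Page faults: 13.

13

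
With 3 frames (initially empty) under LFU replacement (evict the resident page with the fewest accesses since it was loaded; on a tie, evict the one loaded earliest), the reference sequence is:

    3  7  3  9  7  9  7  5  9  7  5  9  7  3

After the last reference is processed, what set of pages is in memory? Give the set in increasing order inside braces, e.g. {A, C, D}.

{3, 7, 9}

3 -> miss, frames (3)
7 -> miss, frames (3 7)
3 -> hit
9 -> miss, frames (3 7 9)
7 -> hit
9 -> hit
7 -> hit
5 -> miss, evict 3, frames (7 9 5)
9 -> hit
7 -> hit
5 -> hit
9 -> hit
7 -> hit
3 -> miss, evict 5, frames (7 9 3)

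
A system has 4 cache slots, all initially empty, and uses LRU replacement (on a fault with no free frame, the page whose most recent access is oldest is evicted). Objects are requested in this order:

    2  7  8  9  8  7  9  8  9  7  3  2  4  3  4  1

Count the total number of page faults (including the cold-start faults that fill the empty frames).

2 -> fault, frames (2)
7 -> fault, frames (2 7)
8 -> fault, frames (2 7 8)
9 -> fault, frames (2 7 8 9)
8 -> hit
7 -> hit
9 -> hit
8 -> hit
9 -> hit
7 -> hit
3 -> fault, evict 2, frames (8 9 7 3)
2 -> fault, evict 8, frames (9 7 3 2)
4 -> fault, evict 9, frames (7 3 2 4)
3 -> hit
4 -> hit
1 -> fault, evict 7, frames (2 3 4 1)
Page faults: 8.

8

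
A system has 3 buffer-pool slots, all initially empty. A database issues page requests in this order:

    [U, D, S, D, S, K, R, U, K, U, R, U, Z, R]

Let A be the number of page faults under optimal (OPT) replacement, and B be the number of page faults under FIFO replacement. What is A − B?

Under OPT: F F F . . F F . . . . . F . → 6 faults.
Under FIFO: F F F . . F F F . . . . F . → 7 faults.
A − B = 6 − 7 = -1.

-1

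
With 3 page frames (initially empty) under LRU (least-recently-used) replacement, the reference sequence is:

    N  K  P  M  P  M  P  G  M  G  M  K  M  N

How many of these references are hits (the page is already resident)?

7

N -> miss, frames (N)
K -> miss, frames (N K)
P -> miss, frames (N K P)
M -> miss, evict N, frames (K P M)
P -> hit
M -> hit
P -> hit
G -> miss, evict K, frames (M P G)
M -> hit
G -> hit
M -> hit
K -> miss, evict P, frames (G M K)
M -> hit
N -> miss, evict G, frames (K M N)
Hits: 7.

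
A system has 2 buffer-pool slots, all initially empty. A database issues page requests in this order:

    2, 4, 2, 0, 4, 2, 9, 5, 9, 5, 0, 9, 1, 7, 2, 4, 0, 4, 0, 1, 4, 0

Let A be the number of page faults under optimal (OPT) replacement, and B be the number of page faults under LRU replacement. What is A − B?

Under OPT: F F . F . F F F . . F . F F F F . . . F . F → 13 faults.
Under LRU: F F . F F F F F . . F F F F F F F . . F F F → 17 faults.
A − B = 13 − 17 = -4.

-4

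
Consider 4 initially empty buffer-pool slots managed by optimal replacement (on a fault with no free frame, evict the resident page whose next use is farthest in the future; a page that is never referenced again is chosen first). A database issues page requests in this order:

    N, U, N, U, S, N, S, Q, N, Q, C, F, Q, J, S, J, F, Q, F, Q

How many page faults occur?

N: fault, frames (N)
U: fault, frames (N U)
N: hit
U: hit
S: fault, frames (N U S)
N: hit
S: hit
Q: fault, frames (N U S Q)
N: hit
Q: hit
C: fault, evict U, frames (N S Q C)
F: fault, evict C, frames (N S Q F)
Q: hit
J: fault, evict N, frames (S Q F J)
S: hit
J: hit
F: hit
Q: hit
F: hit
Q: hit
Page faults: 7.

7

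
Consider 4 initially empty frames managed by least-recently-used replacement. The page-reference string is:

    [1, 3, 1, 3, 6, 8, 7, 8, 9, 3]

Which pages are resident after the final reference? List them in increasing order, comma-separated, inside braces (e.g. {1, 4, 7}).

1: miss, frames {1}
3: miss, frames {1,3}
1: hit
3: hit
6: miss, frames {1,3,6}
8: miss, frames {1,3,6,8}
7: miss, evict 1, frames {3,6,8,7}
8: hit
9: miss, evict 3, frames {6,7,8,9}
3: miss, evict 6, frames {7,8,9,3}

{3, 7, 8, 9}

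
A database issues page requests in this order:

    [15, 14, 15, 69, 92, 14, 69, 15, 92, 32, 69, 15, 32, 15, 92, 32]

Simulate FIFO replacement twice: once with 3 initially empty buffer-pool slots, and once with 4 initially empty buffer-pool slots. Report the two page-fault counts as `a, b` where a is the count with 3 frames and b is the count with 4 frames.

3 frames: F F . F F . . F . F F . . . F . → 8 faults.
4 frames: F F . F F . . . . F . F . . . . → 6 faults.
6 < 8: adding a frame reduced faults, as is typical.

8, 6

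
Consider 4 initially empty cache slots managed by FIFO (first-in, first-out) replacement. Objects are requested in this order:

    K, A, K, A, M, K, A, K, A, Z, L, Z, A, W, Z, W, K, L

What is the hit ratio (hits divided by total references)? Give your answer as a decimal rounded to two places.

K: miss, frames {K}
A: miss, frames {K,A}
K: hit
A: hit
M: miss, frames {K,A,M}
K: hit
A: hit
K: hit
A: hit
Z: miss, frames {K,A,M,Z}
L: miss, evict K, frames {A,M,Z,L}
Z: hit
A: hit
W: miss, evict A, frames {M,Z,L,W}
Z: hit
W: hit
K: miss, evict M, frames {Z,L,W,K}
L: hit
Hits: 11 of 18 references → 11/18 = 0.6111.

0.61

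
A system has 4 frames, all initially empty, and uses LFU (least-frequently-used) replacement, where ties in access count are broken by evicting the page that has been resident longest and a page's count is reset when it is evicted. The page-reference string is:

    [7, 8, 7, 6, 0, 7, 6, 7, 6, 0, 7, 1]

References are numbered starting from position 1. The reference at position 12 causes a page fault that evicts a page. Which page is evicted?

pos 1: 7 → fault, frames (7)
pos 2: 8 → fault, frames (7 8)
pos 3: 7 → hit
pos 4: 6 → fault, frames (7 8 6)
pos 5: 0 → fault, frames (7 8 6 0)
pos 6: 7 → hit
pos 7: 6 → hit
pos 8: 7 → hit
pos 9: 6 → hit
pos 10: 0 → hit
pos 11: 7 → hit
pos 12: 1 → fault, evict 8, frames (7 6 0 1)
At position 12, page 8 is evicted.

8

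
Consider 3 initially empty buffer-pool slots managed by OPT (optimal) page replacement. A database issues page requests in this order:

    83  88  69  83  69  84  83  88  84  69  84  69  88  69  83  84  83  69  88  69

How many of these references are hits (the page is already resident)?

13

83 → fault, frames (83)
88 → fault, frames (83 88)
69 → fault, frames (83 88 69)
83 → hit
69 → hit
84 → fault, evict 69, frames (83 88 84)
83 → hit
88 → hit
84 → hit
69 → fault, evict 83, frames (88 84 69)
84 → hit
69 → hit
88 → hit
69 → hit
83 → fault, evict 88, frames (84 69 83)
84 → hit
83 → hit
69 → hit
88 → fault, evict 83, frames (84 69 88)
69 → hit
Hits: 13.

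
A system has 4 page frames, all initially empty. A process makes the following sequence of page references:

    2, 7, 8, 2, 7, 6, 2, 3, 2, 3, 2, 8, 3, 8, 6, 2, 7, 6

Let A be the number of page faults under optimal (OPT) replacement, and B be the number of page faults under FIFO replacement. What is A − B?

Under OPT: F F F . . F . F . . . . . . . . F . → 6 faults.
Under FIFO: F F F . . F . F F . . . . . . . F . → 7 faults.
A − B = 6 − 7 = -1.

-1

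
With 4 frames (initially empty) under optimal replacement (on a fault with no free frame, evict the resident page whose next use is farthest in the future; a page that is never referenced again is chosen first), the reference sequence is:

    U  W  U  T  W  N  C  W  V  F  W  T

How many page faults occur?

U -> miss, frames (U)
W -> miss, frames (U W)
U -> hit
T -> miss, frames (U W T)
W -> hit
N -> miss, frames (U W T N)
C -> miss, evict N, frames (U W T C)
W -> hit
V -> miss, evict C, frames (U W T V)
F -> miss, evict V, frames (U W T F)
W -> hit
T -> hit
Page faults: 7.

7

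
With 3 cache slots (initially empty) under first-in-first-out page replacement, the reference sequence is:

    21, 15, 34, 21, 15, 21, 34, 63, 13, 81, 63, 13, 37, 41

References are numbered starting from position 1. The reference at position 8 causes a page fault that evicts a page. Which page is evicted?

pos 1: 21 → fault, frames {21}
pos 2: 15 → fault, frames {21,15}
pos 3: 34 → fault, frames {21,15,34}
pos 4: 21 → hit
pos 5: 15 → hit
pos 6: 21 → hit
pos 7: 34 → hit
pos 8: 63 → fault, evict 21, frames {15,34,63}
At position 8, page 21 is evicted.

21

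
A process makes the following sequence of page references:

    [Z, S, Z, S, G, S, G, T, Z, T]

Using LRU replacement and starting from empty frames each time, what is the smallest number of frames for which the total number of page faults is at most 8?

2

f=1: 10 faults
f=2: 5 faults
f=3: 5 faults
f=4: 4 faults
Smallest f with faults ≤ 8 is 2.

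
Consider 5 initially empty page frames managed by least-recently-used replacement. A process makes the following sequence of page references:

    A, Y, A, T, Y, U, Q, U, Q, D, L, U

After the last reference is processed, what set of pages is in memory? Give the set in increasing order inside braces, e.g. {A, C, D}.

A: fault, frames [A]
Y: fault, frames [A, Y]
A: hit
T: fault, frames [Y, A, T]
Y: hit
U: fault, frames [A, T, Y, U]
Q: fault, frames [A, T, Y, U, Q]
U: hit
Q: hit
D: fault, evict A, frames [T, Y, U, Q, D]
L: fault, evict T, frames [Y, U, Q, D, L]
U: hit

{D, L, Q, U, Y}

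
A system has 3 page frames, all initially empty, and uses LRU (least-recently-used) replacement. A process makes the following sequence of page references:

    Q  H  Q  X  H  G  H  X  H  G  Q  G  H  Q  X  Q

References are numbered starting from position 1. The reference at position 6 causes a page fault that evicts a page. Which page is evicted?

Q

pos 1: Q: fault, frames [Q]
pos 2: H: fault, frames [Q, H]
pos 3: Q: hit
pos 4: X: fault, frames [H, Q, X]
pos 5: H: hit
pos 6: G: fault, evict Q, frames [X, H, G]
At position 6, page Q is evicted.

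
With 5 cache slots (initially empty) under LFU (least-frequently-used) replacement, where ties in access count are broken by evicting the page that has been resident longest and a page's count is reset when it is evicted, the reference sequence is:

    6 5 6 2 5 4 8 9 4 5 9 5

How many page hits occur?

6 → miss, frames [6]
5 → miss, frames [6, 5]
6 → hit
2 → miss, frames [6, 5, 2]
5 → hit
4 → miss, frames [6, 5, 2, 4]
8 → miss, frames [6, 5, 2, 4, 8]
9 → miss, evict 2, frames [6, 5, 4, 8, 9]
4 → hit
5 → hit
9 → hit
5 → hit
Hits: 6.

6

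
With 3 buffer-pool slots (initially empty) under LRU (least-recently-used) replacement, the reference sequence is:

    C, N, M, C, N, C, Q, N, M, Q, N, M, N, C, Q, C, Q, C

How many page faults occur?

C: fault, frames (C)
N: fault, frames (C N)
M: fault, frames (C N M)
C: hit
N: hit
C: hit
Q: fault, evict M, frames (N C Q)
N: hit
M: fault, evict C, frames (Q N M)
Q: hit
N: hit
M: hit
N: hit
C: fault, evict Q, frames (M N C)
Q: fault, evict M, frames (N C Q)
C: hit
Q: hit
C: hit
Page faults: 7.

7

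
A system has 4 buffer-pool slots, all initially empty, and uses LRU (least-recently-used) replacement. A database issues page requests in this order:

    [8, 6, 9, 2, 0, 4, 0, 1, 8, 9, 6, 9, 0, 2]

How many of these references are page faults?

12

8 -> fault, frames {8}
6 -> fault, frames {8,6}
9 -> fault, frames {8,6,9}
2 -> fault, frames {8,6,9,2}
0 -> fault, evict 8, frames {6,9,2,0}
4 -> fault, evict 6, frames {9,2,0,4}
0 -> hit
1 -> fault, evict 9, frames {2,4,0,1}
8 -> fault, evict 2, frames {4,0,1,8}
9 -> fault, evict 4, frames {0,1,8,9}
6 -> fault, evict 0, frames {1,8,9,6}
9 -> hit
0 -> fault, evict 1, frames {8,6,9,0}
2 -> fault, evict 8, frames {6,9,0,2}
Page faults: 12.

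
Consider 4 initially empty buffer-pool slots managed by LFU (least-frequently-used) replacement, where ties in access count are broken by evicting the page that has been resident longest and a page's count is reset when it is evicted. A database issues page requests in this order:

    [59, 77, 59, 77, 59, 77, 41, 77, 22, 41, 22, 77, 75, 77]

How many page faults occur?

5

59 -> fault, frames [59]
77 -> fault, frames [59, 77]
59 -> hit
77 -> hit
59 -> hit
77 -> hit
41 -> fault, frames [59, 77, 41]
77 -> hit
22 -> fault, frames [59, 77, 41, 22]
41 -> hit
22 -> hit
77 -> hit
75 -> fault, evict 41, frames [59, 77, 22, 75]
77 -> hit
Page faults: 5.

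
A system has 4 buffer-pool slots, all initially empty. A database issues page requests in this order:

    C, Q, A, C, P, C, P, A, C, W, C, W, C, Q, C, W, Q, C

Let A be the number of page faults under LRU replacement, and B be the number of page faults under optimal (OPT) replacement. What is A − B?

1

Under LRU: F F F . F . . . . F . . . F . . . . → 6 faults.
Under OPT: F F F . F . . . . F . . . . . . . . → 5 faults.
A − B = 6 − 5 = 1.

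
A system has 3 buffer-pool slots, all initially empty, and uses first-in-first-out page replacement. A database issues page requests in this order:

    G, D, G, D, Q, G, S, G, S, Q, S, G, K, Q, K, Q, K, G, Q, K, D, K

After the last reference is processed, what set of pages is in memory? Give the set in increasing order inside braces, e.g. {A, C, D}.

G: fault, frames [G]
D: fault, frames [G, D]
G: hit
D: hit
Q: fault, frames [G, D, Q]
G: hit
S: fault, evict G, frames [D, Q, S]
G: fault, evict D, frames [Q, S, G]
S: hit
Q: hit
S: hit
G: hit
K: fault, evict Q, frames [S, G, K]
Q: fault, evict S, frames [G, K, Q]
K: hit
Q: hit
K: hit
G: hit
Q: hit
K: hit
D: fault, evict G, frames [K, Q, D]
K: hit

{D, K, Q}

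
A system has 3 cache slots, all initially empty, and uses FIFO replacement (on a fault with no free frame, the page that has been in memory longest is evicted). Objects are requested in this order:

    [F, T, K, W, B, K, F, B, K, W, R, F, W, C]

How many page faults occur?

11

F: miss, frames [F]
T: miss, frames [F, T]
K: miss, frames [F, T, K]
W: miss, evict F, frames [T, K, W]
B: miss, evict T, frames [K, W, B]
K: hit
F: miss, evict K, frames [W, B, F]
B: hit
K: miss, evict W, frames [B, F, K]
W: miss, evict B, frames [F, K, W]
R: miss, evict F, frames [K, W, R]
F: miss, evict K, frames [W, R, F]
W: hit
C: miss, evict W, frames [R, F, C]
Page faults: 11.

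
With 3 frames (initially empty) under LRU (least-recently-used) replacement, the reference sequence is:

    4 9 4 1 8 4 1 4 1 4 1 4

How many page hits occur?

8

4 -> fault, frames (4)
9 -> fault, frames (4 9)
4 -> hit
1 -> fault, frames (9 4 1)
8 -> fault, evict 9, frames (4 1 8)
4 -> hit
1 -> hit
4 -> hit
1 -> hit
4 -> hit
1 -> hit
4 -> hit
Hits: 8.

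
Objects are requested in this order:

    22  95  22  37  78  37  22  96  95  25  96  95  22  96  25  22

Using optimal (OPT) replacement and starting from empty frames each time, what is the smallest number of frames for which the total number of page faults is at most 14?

2

f=1: 16 faults
f=2: 11 faults
f=3: 8 faults
f=4: 6 faults
f=5: 6 faults
f=6: 6 faults
Smallest f with faults ≤ 14 is 2.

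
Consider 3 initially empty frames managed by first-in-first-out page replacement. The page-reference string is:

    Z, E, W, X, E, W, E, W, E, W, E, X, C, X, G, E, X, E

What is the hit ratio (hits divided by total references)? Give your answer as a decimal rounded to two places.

0.56

Z → miss, frames {Z}
E → miss, frames {Z,E}
W → miss, frames {Z,E,W}
X → miss, evict Z, frames {E,W,X}
E → hit
W → hit
E → hit
W → hit
E → hit
W → hit
E → hit
X → hit
C → miss, evict E, frames {W,X,C}
X → hit
G → miss, evict W, frames {X,C,G}
E → miss, evict X, frames {C,G,E}
X → miss, evict C, frames {G,E,X}
E → hit
Hits: 10 of 18 references → 10/18 = 0.5556.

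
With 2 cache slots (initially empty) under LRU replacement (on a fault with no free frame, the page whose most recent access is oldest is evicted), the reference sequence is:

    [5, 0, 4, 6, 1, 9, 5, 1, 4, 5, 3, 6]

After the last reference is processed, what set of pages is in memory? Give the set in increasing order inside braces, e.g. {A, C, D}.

5 -> fault, frames [5]
0 -> fault, frames [5, 0]
4 -> fault, evict 5, frames [0, 4]
6 -> fault, evict 0, frames [4, 6]
1 -> fault, evict 4, frames [6, 1]
9 -> fault, evict 6, frames [1, 9]
5 -> fault, evict 1, frames [9, 5]
1 -> fault, evict 9, frames [5, 1]
4 -> fault, evict 5, frames [1, 4]
5 -> fault, evict 1, frames [4, 5]
3 -> fault, evict 4, frames [5, 3]
6 -> fault, evict 5, frames [3, 6]

{3, 6}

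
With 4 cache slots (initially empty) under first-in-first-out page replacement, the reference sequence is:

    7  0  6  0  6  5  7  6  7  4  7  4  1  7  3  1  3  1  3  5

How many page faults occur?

7 -> fault, frames (7)
0 -> fault, frames (7 0)
6 -> fault, frames (7 0 6)
0 -> hit
6 -> hit
5 -> fault, frames (7 0 6 5)
7 -> hit
6 -> hit
7 -> hit
4 -> fault, evict 7, frames (0 6 5 4)
7 -> fault, evict 0, frames (6 5 4 7)
4 -> hit
1 -> fault, evict 6, frames (5 4 7 1)
7 -> hit
3 -> fault, evict 5, frames (4 7 1 3)
1 -> hit
3 -> hit
1 -> hit
3 -> hit
5 -> fault, evict 4, frames (7 1 3 5)
Page faults: 9.

9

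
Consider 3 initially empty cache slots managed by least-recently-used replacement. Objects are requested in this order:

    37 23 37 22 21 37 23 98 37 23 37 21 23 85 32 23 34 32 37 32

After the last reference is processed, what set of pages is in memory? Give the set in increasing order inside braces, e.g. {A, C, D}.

{32, 34, 37}

37 -> fault, frames [37]
23 -> fault, frames [37, 23]
37 -> hit
22 -> fault, frames [23, 37, 22]
21 -> fault, evict 23, frames [37, 22, 21]
37 -> hit
23 -> fault, evict 22, frames [21, 37, 23]
98 -> fault, evict 21, frames [37, 23, 98]
37 -> hit
23 -> hit
37 -> hit
21 -> fault, evict 98, frames [23, 37, 21]
23 -> hit
85 -> fault, evict 37, frames [21, 23, 85]
32 -> fault, evict 21, frames [23, 85, 32]
23 -> hit
34 -> fault, evict 85, frames [32, 23, 34]
32 -> hit
37 -> fault, evict 23, frames [34, 32, 37]
32 -> hit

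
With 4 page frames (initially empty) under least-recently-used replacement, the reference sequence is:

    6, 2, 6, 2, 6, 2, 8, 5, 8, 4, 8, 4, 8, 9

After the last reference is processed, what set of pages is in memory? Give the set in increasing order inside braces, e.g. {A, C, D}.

6 → miss, frames [6]
2 → miss, frames [6, 2]
6 → hit
2 → hit
6 → hit
2 → hit
8 → miss, frames [6, 2, 8]
5 → miss, frames [6, 2, 8, 5]
8 → hit
4 → miss, evict 6, frames [2, 5, 8, 4]
8 → hit
4 → hit
8 → hit
9 → miss, evict 2, frames [5, 4, 8, 9]

{4, 5, 8, 9}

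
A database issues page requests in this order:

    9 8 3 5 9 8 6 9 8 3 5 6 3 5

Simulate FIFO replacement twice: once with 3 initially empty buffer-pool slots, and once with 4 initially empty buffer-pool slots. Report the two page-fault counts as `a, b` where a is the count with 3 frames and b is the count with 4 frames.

3 frames: F F F F F F F . . F F . . . → 9 faults.
4 frames: F F F F . . F F F F F F . . → 10 faults.
10 > 9: adding a frame increased faults — Belady's anomaly.

9, 10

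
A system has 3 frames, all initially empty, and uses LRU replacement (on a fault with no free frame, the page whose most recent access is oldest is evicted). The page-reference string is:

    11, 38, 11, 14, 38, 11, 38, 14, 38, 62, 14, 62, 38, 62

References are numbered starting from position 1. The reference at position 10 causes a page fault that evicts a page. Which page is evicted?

pos 1: 11: miss, frames (11)
pos 2: 38: miss, frames (11 38)
pos 3: 11: hit
pos 4: 14: miss, frames (38 11 14)
pos 5: 38: hit
pos 6: 11: hit
pos 7: 38: hit
pos 8: 14: hit
pos 9: 38: hit
pos 10: 62: miss, evict 11, frames (14 38 62)
At position 10, page 11 is evicted.

11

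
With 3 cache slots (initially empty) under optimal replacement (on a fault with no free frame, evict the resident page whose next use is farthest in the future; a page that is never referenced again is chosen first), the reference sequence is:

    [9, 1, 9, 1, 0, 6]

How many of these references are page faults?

4

9: miss, frames {9}
1: miss, frames {9,1}
9: hit
1: hit
0: miss, frames {9,1,0}
6: miss, evict 0, frames {9,1,6}
Page faults: 4.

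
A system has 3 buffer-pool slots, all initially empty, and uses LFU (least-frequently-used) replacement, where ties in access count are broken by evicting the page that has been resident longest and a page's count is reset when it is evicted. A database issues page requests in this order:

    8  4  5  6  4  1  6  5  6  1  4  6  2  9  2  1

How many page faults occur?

8 → fault, frames (8)
4 → fault, frames (8 4)
5 → fault, frames (8 4 5)
6 → fault, evict 8, frames (4 5 6)
4 → hit
1 → fault, evict 5, frames (4 6 1)
6 → hit
5 → fault, evict 1, frames (4 6 5)
6 → hit
1 → fault, evict 5, frames (4 6 1)
4 → hit
6 → hit
2 → fault, evict 1, frames (4 6 2)
9 → fault, evict 2, frames (4 6 9)
2 → fault, evict 9, frames (4 6 2)
1 → fault, evict 2, frames (4 6 1)
Page faults: 11.

11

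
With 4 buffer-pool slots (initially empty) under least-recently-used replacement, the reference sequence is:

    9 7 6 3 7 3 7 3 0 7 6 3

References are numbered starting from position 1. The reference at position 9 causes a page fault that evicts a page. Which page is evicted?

pos 1: 9 -> miss, frames (9)
pos 2: 7 -> miss, frames (9 7)
pos 3: 6 -> miss, frames (9 7 6)
pos 4: 3 -> miss, frames (9 7 6 3)
pos 5: 7 -> hit
pos 6: 3 -> hit
pos 7: 7 -> hit
pos 8: 3 -> hit
pos 9: 0 -> miss, evict 9, frames (6 7 3 0)
At position 9, page 9 is evicted.

9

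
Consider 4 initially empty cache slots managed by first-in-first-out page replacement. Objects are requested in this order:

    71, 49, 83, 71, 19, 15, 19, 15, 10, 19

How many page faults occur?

6

71 -> miss, frames [71]
49 -> miss, frames [71, 49]
83 -> miss, frames [71, 49, 83]
71 -> hit
19 -> miss, frames [71, 49, 83, 19]
15 -> miss, evict 71, frames [49, 83, 19, 15]
19 -> hit
15 -> hit
10 -> miss, evict 49, frames [83, 19, 15, 10]
19 -> hit
Page faults: 6.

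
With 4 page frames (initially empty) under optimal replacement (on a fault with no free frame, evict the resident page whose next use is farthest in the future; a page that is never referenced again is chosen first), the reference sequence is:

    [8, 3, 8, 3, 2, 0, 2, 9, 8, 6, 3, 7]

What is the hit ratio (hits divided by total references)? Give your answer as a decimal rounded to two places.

8: fault, frames [8]
3: fault, frames [8, 3]
8: hit
3: hit
2: fault, frames [8, 3, 2]
0: fault, frames [8, 3, 2, 0]
2: hit
9: fault, evict 0, frames [8, 3, 2, 9]
8: hit
6: fault, evict 9, frames [8, 3, 2, 6]
3: hit
7: fault, evict 6, frames [8, 3, 2, 7]
Hits: 5 of 12 references → 5/12 = 0.4167.

0.42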